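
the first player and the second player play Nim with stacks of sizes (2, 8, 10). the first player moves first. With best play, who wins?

the second player wins

Compute the nim-sum pairwise:
2 XOR 8 = 10
10 XOR 10 = 0
The nim-sum is 0, so this is a P-position: the player to move is in a losing position under optimal play; the first player is about to move from it and so loses — the second player wins.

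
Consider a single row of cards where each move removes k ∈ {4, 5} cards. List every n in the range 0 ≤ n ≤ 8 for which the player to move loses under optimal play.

0, 1, 2, 3

Compute g(0), g(1), … for moves {4, 5}:
k:     0  1  2  3  4  5  6  7  8
g(k):  0  0  0  0  1  1  1  1  2
The P-positions (g = 0) in 0..8 are 0, 1, 2, 3.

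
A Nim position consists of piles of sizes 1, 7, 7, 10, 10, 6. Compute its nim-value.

Compute the nim-sum pairwise:
1 ⊕ 7 = 6
6 ⊕ 7 = 1
1 ⊕ 10 = 11
11 ⊕ 10 = 1
1 ⊕ 6 = 7

7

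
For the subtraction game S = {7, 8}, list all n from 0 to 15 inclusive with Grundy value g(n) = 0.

0, 1, 2, 3, 4, 5, 6, 15

Build the Grundy sequence with g(k) = mex{g(k−s) : s ∈ {7, 8}, s ≤ k}:
k:     0  1  2  3  4  5  6  7  8  9 10 11 12 13 14 15
g(k):  0  0  0  0  0  0  0  1  1  1  1  1  1  1  2  0
The P-positions (g = 0) in 0..15 are 0, 1, 2, 3, 4, 5, 6, 15.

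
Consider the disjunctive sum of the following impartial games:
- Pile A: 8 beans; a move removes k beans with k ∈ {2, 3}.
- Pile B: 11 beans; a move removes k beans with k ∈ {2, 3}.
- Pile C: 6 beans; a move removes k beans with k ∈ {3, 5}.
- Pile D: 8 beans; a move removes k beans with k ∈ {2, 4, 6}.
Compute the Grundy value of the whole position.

Grundy values for pile A (subtraction set {2, 3}):
k:     0  1  2  3  4  5  6  7  8
g(k):  0  0  1  1  2  0  0  1  1
So g(8) = 1.
Grundy values for pile B (subtraction set {2, 3}):
k:     0  1  2  3  4  5  6  7  8  9 10 11
g(k):  0  0  1  1  2  0  0  1  1  2  0  0
So g(11) = 0.
For pile C, compute g(0), g(1), … with moves {3, 5}:
k:     0  1  2  3  4  5  6
g(k):  0  0  0  1  1  1  2
So g(6) = 2.
Build the Grundy sequence for pile D with g(k) = mex{g(k−s) : s ∈ {2, 4, 6}, s ≤ k}:
k:     0  1  2  3  4  5  6  7  8
g(k):  0  0  1  1  2  2  3  3  0
So g(8) = 0.
The value of a disjunctive sum is the nim-sum of the parts.
Combined value = 1 ⊕ 0 ⊕ 2 ⊕ 0 = 3.

3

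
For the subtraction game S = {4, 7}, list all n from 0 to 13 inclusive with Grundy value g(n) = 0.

Compute g(0), g(1), … for moves {4, 7}:
g(0) = mex{} = 0
g(1) = mex{} = 0
g(2) = mex{} = 0
g(3) = mex{} = 0
g(4) = mex{0} = 1
g(5) = mex{0} = 1
g(6) = mex{0} = 1
g(7) = mex{0} = 1
g(8) = mex{0,1} = 2
g(9) = mex{0,1} = 2
g(10) = mex{0,1} = 2
g(11) = mex{1} = 0
g(12) = mex{1,2} = 0
g(13) = mex{1,2} = 0
The P-positions (g = 0) in 0..13 are 0, 1, 2, 3, 11, 12, 13.

0, 1, 2, 3, 11, 12, 13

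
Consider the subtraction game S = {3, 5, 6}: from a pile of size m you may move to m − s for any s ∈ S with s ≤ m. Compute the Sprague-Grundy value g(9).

0

Grundy values for subtraction set {3, 5, 6}:
g(0) = mex{} = 0
g(1) = mex{} = 0
g(2) = mex{} = 0
g(3) = mex{0} = 1
g(4) = mex{0} = 1
g(5) = mex{0} = 1
g(6) = mex{0,1} = 2
g(7) = mex{0,1} = 2
g(8) = mex{0,1} = 2
g(9) = mex{1,2} = 0
So g(9) = 0.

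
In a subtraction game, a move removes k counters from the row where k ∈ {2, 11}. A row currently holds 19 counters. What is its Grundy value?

1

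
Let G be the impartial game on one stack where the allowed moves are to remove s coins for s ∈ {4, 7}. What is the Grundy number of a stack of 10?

2

Build the Grundy sequence with g(k) = mex{g(k−s) : s ∈ {4, 7}, s ≤ k}:
g(0) = mex{} = 0
g(1) = mex{} = 0
g(2) = mex{} = 0
g(3) = mex{} = 0
g(4) = mex{0} = 1
g(5) = mex{0} = 1
g(6) = mex{0} = 1
g(7) = mex{0} = 1
g(8) = mex{0,1} = 2
g(9) = mex{0,1} = 2
g(10) = mex{0,1} = 2
So g(10) = 2.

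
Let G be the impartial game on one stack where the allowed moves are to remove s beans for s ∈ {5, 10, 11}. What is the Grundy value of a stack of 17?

0

Grundy values for subtraction set {5, 10, 11}:
k:     0  1  2  3  4  5  6  7  8  9 10 11 12 13 14 15 16 17
g(k):  0  0  0  0  0  1  1  1  1  1  2  2  2  2  2  3  0  0
So g(17) = 0.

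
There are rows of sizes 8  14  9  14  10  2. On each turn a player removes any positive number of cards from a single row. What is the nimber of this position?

Nim-sum: 8 ^ 14 ^ 9 ^ 14 ^ 10 ^ 2 = 9.

9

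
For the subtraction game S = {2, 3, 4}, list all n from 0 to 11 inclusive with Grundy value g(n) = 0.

0, 1, 6, 7

Compute g(0), g(1), … for moves {2, 3, 4}:
k:     0  1  2  3  4  5  6  7  8  9 10 11
g(k):  0  0  1  1  2  2  0  0  1  1  2  2
The P-positions (g = 0) in 0..11 are 0, 1, 6, 7.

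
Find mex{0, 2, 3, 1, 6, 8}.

The values 0, 1, 2, 3 are all present; 4 is the first non-negative integer missing from the set.

4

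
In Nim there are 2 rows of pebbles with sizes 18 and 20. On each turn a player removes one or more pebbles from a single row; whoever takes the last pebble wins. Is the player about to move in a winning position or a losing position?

Winning position

Nim-sum: 18 ^ 20 = 6.
The nim-sum is 6 ≠ 0, so this is an N-position: the player to move can win.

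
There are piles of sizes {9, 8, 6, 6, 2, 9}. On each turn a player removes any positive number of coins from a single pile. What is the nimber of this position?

Compute the nim-sum pairwise:
9 XOR 8 = 1
1 XOR 6 = 7
7 XOR 6 = 1
1 XOR 2 = 3
3 XOR 9 = 10

10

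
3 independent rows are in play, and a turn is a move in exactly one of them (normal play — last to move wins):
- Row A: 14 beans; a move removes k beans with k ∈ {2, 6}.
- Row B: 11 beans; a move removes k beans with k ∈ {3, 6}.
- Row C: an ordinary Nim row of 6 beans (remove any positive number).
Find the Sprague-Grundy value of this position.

7

Build the Grundy sequence for row A with g(k) = mex{g(k−s) : s ∈ {2, 6}, s ≤ k}:
k:     0  1  2  3  4  5  6  7  8  9 10 11 12 13 14
g(k):  0  0  1  1  0  0  1  1  0  0  1  1  0  0  1
So g(14) = 1.
For row B, compute g(0), g(1), … with moves {3, 6}:
k:     0  1  2  3  4  5  6  7  8  9 10 11
g(k):  0  0  0  1  1  1  2  2  2  0  0  0
So g(11) = 0.
Row C is a plain Nim row of size 6, so its Grundy value is 6.
The value of a disjunctive sum is the nim-sum of the parts.
Combined value = 1 XOR 0 XOR 6 = 7.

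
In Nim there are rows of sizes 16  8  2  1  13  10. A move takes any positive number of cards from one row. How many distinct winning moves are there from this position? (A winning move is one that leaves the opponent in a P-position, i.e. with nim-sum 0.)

Bitwise XOR of the heap sizes:
  10000  (16)
  01000  (8)
  00010  (2)
  00001  (1)
  01101  (13)
  01010  (10)
  -----
  11100  (28)
The overall nim-sum is X = 28. A row of size p has a winning move iff p XOR X < p (reduce it to p XOR X).
  16: 16 XOR 28 = 12 < 16 — winning move (to 12).
  8: 8 XOR 28 = 20 ≥ 8 — no move.
  2: 2 XOR 28 = 30 ≥ 2 — no move.
  1: 1 XOR 28 = 29 ≥ 1 — no move.
  13: 13 XOR 28 = 17 ≥ 13 — no move.
  10: 10 XOR 28 = 22 ≥ 10 — no move.
That gives 1 winning move.

1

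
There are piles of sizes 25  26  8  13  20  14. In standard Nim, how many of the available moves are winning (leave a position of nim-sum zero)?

3

Write each in binary and XOR column by column:
  11001  (25)
  11010  (26)
  01000  (8)
  01101  (13)
  10100  (20)
  01110  (14)
  -----
  11100  (28)
The overall nim-sum is X = 28. A pile of size p has a winning move iff p XOR X < p (reduce it to p XOR X).
  25: 25 XOR 28 = 5 < 25 — winning move (to 5).
  26: 26 XOR 28 = 6 < 26 — winning move (to 6).
  8: 8 XOR 28 = 20 ≥ 8 — no move.
  13: 13 XOR 28 = 17 ≥ 13 — no move.
  20: 20 XOR 28 = 8 < 20 — winning move (to 8).
  14: 14 XOR 28 = 18 ≥ 14 — no move.
That gives 3 winning moves.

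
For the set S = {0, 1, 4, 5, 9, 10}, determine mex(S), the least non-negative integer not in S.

The values 0, 1 are all present; 2 is the first non-negative integer missing from the set.

2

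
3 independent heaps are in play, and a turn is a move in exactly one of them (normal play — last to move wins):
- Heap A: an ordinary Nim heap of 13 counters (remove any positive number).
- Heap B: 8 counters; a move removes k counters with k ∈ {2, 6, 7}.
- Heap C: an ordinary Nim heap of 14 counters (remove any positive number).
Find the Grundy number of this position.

Heap A is a plain Nim heap of size 13, so its Grundy value is 13.
Build the Grundy sequence for heap B with g(k) = mex{g(k−s) : s ∈ {2, 6, 7}, s ≤ k}:
g(0) = mex{} = 0
g(1) = mex{} = 0
g(2) = mex{0} = 1
g(3) = mex{0} = 1
g(4) = mex{1} = 0
g(5) = mex{1} = 0
g(6) = mex{0} = 1
g(7) = mex{0} = 1
g(8) = mex{0,1} = 2
So g(8) = 2.
Heap C is a plain Nim heap of size 14, so its Grundy value is 14.
By the Sprague-Grundy theorem, the Grundy value of a sum of independent games is the XOR of the component values.
Combined value = 13 XOR 2 XOR 14 = 1.

1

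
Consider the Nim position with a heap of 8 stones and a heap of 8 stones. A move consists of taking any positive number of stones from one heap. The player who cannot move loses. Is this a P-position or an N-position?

P-position

Nim-sum: 8 ^ 8 = 0.
The nim-sum is 0, so this is a P-position: the player to move is in a losing position under optimal play.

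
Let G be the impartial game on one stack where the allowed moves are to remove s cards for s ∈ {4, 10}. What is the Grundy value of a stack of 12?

1

Grundy values for subtraction set {4, 10}:
k:     0  1  2  3  4  5  6  7  8  9 10 11 12
g(k):  0  0  0  0  1  1  1  1  0  0  2  2  1
So g(12) = 1.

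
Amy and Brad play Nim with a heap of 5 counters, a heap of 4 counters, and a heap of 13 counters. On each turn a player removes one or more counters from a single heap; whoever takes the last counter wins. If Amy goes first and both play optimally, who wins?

Compute the nim-sum pairwise:
5 XOR 4 = 1
1 XOR 13 = 12
The nim-sum is 12 ≠ 0, so this is an N-position: the player to move can win; Amy has a winning move.

Amy wins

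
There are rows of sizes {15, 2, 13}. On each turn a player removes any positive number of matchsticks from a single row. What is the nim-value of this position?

Nim-sum: 15 ⊕ 2 ⊕ 13 = 0.

0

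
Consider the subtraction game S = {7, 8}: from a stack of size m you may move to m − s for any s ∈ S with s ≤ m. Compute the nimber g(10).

Grundy values for subtraction set {7, 8}:
g(0) = mex{} = 0
g(1) = mex{} = 0
g(2) = mex{} = 0
g(3) = mex{} = 0
g(4) = mex{} = 0
g(5) = mex{} = 0
g(6) = mex{} = 0
g(7) = mex{0} = 1
g(8) = mex{0} = 1
g(9) = mex{0} = 1
g(10) = mex{0} = 1
So g(10) = 1.

1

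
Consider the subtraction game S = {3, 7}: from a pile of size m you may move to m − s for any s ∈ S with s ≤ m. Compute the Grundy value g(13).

1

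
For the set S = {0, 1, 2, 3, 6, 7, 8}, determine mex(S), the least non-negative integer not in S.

4

The values 0, 1, 2, 3 are all present; 4 is the first non-negative integer missing from the set.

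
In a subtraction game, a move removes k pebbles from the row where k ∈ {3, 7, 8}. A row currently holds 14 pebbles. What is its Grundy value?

1

Grundy values for subtraction set {3, 7, 8}:
g(0) = mex{} = 0
g(1) = mex{} = 0
g(2) = mex{} = 0
g(3) = mex{0} = 1
g(4) = mex{0} = 1
g(5) = mex{0} = 1
g(6) = mex{1} = 0
g(7) = mex{0,1} = 2
g(8) = mex{0,1} = 2
g(9) = mex{0} = 1
g(10) = mex{0,1,2} = 3
g(11) = mex{1,2} = 0
g(12) = mex{1} = 0
g(13) = mex{0,1,3} = 2
g(14) = mex{0,2} = 1
So g(14) = 1.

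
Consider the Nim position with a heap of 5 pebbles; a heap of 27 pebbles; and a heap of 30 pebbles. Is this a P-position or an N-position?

Nim-sum: 5 ^ 27 ^ 30 = 0.
The nim-sum is 0, so this is a P-position: the player to move is in a losing position under optimal play.

P-position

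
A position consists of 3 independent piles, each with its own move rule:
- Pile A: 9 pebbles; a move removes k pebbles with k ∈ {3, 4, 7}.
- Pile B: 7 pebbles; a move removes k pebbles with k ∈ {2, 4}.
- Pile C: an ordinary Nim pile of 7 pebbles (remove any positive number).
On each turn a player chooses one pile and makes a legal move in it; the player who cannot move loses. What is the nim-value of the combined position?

Build the Grundy sequence for pile A with g(k) = mex{g(k−s) : s ∈ {3, 4, 7}, s ≤ k}:
g(0) = mex{} = 0
g(1) = mex{} = 0
g(2) = mex{} = 0
g(3) = mex{0} = 1
g(4) = mex{0} = 1
g(5) = mex{0} = 1
g(6) = mex{0,1} = 2
g(7) = mex{0,1} = 2
g(8) = mex{0,1} = 2
g(9) = mex{0,1,2} = 3
So g(9) = 3.
Grundy values for pile B (subtraction set {2, 4}):
k:     0  1  2  3  4  5  6  7
g(k):  0  0  1  1  2  2  0  0
So g(7) = 0.
Pile C is a plain Nim pile of size 7, so its Grundy value is 7.
By the Sprague-Grundy theorem, the Grundy value of a sum of independent games is the XOR of the component values.
Combined value = 3 XOR 0 XOR 7 = 4.

4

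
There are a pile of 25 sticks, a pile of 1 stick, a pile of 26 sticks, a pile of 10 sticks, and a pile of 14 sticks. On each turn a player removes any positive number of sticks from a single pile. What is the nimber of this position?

6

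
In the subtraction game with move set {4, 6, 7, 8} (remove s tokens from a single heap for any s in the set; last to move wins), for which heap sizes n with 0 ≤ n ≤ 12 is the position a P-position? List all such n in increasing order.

0, 1, 2, 3, 12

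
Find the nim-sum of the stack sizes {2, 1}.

3

In binary:
  10  (2)
  01  (1)
  --
  11  (3)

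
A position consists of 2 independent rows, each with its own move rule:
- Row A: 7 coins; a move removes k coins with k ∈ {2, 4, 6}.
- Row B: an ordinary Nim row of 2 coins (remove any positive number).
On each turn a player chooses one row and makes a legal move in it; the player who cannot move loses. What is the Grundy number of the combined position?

1

Build the Grundy sequence for row A with g(k) = mex{g(k−s) : s ∈ {2, 4, 6}, s ≤ k}:
g(0) = mex{} = 0
g(1) = mex{} = 0
g(2) = mex{0} = 1
g(3) = mex{0} = 1
g(4) = mex{0,1} = 2
g(5) = mex{0,1} = 2
g(6) = mex{0,1,2} = 3
g(7) = mex{0,1,2} = 3
So g(7) = 3.
Row B is a plain Nim row of size 2, so its Grundy value is 2.
By the Sprague-Grundy theorem, the Grundy value of a sum of independent games is the XOR of the component values.
Combined value = 3 XOR 2 = 1.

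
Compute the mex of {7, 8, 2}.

0

0 is not in the set, so the mex is 0.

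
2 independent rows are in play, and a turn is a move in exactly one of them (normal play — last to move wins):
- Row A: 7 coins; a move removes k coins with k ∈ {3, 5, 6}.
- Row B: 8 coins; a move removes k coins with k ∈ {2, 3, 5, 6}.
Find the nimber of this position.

For row A, compute g(0), g(1), … with moves {3, 5, 6}:
k:     0  1  2  3  4  5  6  7
g(k):  0  0  0  1  1  1  2  2
So g(7) = 2.
For row B, compute g(0), g(1), … with moves {2, 3, 5, 6}:
g(0) = mex{} = 0
g(1) = mex{} = 0
g(2) = mex{0} = 1
g(3) = mex{0} = 1
g(4) = mex{0,1} = 2
g(5) = mex{0,1} = 2
g(6) = mex{0,1,2} = 3
g(7) = mex{0,1,2} = 3
g(8) = mex{1,2,3} = 0
So g(8) = 0.
The value of a disjunctive sum is the nim-sum of the parts.
Combined value = 2 ⊕ 0 = 2.

2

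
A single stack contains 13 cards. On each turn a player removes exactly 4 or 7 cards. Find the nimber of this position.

0

Build the Grundy sequence with g(k) = mex{g(k−s) : s ∈ {4, 7}, s ≤ k}:
g(0) = mex{} = 0
g(1) = mex{} = 0
g(2) = mex{} = 0
g(3) = mex{} = 0
g(4) = mex{0} = 1
g(5) = mex{0} = 1
g(6) = mex{0} = 1
g(7) = mex{0} = 1
g(8) = mex{0,1} = 2
g(9) = mex{0,1} = 2
g(10) = mex{0,1} = 2
g(11) = mex{1} = 0
g(12) = mex{1,2} = 0
g(13) = mex{1,2} = 0
So g(13) = 0.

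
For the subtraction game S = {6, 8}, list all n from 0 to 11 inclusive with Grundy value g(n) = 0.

0, 1, 2, 3, 4, 5

Compute g(0), g(1), … for moves {6, 8}:
k:     0  1  2  3  4  5  6  7  8  9 10 11
g(k):  0  0  0  0  0  0  1  1  1  1  1  1
The P-positions (g = 0) in 0..11 are 0, 1, 2, 3, 4, 5.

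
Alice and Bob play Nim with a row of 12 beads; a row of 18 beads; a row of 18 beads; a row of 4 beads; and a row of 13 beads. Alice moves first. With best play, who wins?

Alice wins

Compute the nim-sum pairwise:
12 XOR 18 = 30
30 XOR 18 = 12
12 XOR 4 = 8
8 XOR 13 = 5
The nim-sum is 5 ≠ 0, so this is an N-position: the player to move can win; Alice has a winning move.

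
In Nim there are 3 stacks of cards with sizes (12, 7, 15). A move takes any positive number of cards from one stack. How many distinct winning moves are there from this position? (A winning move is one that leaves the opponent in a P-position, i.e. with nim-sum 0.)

3

Nim-sum: 12 XOR 7 XOR 15 = 4.
The overall nim-sum is X = 4. A stack of size p has a winning move iff p XOR X < p (reduce it to p XOR X).
  12: 12 XOR 4 = 8 < 12 — winning move (to 8).
  7: 7 XOR 4 = 3 < 7 — winning move (to 3).
  15: 15 XOR 4 = 11 < 15 — winning move (to 11).
That gives 3 winning moves.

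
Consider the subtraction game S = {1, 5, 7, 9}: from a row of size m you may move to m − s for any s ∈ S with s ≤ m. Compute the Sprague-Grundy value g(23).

1

Grundy values for subtraction set {1, 5, 7, 9}:
k:     0  1  2  3  4  5  6  7  8  9 10 11 12 13 14 15 16 17 18 19 20 21 22 23
g(k):  0  1  0  1  0  1  0  1  0  1  0  1  0  1  0  1  0  1  0  1  0  1  0  1
So g(23) = 1.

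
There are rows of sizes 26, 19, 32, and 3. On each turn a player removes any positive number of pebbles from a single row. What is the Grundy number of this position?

42

Bitwise XOR of the heap sizes:
  011010  (26)
  010011  (19)
  100000  (32)
  000011  (3)
  ------
  101010  (42)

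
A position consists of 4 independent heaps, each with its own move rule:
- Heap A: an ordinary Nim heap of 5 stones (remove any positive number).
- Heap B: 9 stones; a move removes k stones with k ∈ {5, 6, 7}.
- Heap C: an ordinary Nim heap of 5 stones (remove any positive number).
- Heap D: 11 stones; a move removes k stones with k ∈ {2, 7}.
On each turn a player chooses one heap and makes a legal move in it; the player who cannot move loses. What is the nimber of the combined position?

0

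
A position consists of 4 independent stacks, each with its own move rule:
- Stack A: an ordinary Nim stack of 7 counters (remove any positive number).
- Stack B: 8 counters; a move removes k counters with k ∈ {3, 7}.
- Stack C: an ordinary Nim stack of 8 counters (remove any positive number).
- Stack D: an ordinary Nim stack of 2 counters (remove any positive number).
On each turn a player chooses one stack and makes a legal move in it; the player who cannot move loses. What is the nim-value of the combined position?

15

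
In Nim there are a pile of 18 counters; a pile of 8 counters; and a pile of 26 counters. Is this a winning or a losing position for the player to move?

Losing position

Nim-sum: 18 ^ 8 ^ 26 = 0.
The nim-sum is 0, so this is a P-position: the player to move is in a losing position under optimal play.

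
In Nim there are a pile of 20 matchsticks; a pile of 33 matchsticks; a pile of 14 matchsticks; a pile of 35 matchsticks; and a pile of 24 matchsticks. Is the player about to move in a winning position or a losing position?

Losing position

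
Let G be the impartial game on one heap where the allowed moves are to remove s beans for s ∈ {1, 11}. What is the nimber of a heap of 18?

Compute g(0), g(1), … for moves {1, 11}:
k:     0  1  2  3  4  5  6  7  8  9 10 11 12 13 14 15 16 17 18
g(k):  0  1  0  1  0  1  0  1  0  1  0  1  0  1  0  1  0  1  0
So g(18) = 0.

0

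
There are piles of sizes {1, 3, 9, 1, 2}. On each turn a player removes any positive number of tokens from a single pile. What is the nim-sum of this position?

Compute the nim-sum pairwise:
1 XOR 3 = 2
2 XOR 9 = 11
11 XOR 1 = 10
10 XOR 2 = 8

8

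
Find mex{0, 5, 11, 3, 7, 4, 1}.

The values 0, 1 are all present; 2 is the first non-negative integer missing from the set.

2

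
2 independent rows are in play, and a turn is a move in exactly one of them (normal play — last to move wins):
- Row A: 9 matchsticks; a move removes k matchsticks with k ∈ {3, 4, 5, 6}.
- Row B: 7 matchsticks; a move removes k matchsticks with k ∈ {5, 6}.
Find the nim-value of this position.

For row A, compute g(0), g(1), … with moves {3, 4, 5, 6}:
g(0) = mex{} = 0
g(1) = mex{} = 0
g(2) = mex{} = 0
g(3) = mex{0} = 1
g(4) = mex{0} = 1
g(5) = mex{0} = 1
g(6) = mex{0,1} = 2
g(7) = mex{0,1} = 2
g(8) = mex{0,1} = 2
g(9) = mex{1,2} = 0
So g(9) = 0.
For row B, compute g(0), g(1), … with moves {5, 6}:
g(0) = mex{} = 0
g(1) = mex{} = 0
g(2) = mex{} = 0
g(3) = mex{} = 0
g(4) = mex{} = 0
g(5) = mex{0} = 1
g(6) = mex{0} = 1
g(7) = mex{0} = 1
So g(7) = 1.
The value of a disjunctive sum is the nim-sum of the parts.
Combined value = 0 XOR 1 = 1.

1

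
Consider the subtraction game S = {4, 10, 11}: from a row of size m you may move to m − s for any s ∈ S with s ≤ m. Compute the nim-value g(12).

1

Build the Grundy sequence with g(k) = mex{g(k−s) : s ∈ {4, 10, 11}, s ≤ k}:
g(0) = mex{} = 0
g(1) = mex{} = 0
g(2) = mex{} = 0
g(3) = mex{} = 0
g(4) = mex{0} = 1
g(5) = mex{0} = 1
g(6) = mex{0} = 1
g(7) = mex{0} = 1
g(8) = mex{1} = 0
g(9) = mex{1} = 0
g(10) = mex{0,1} = 2
g(11) = mex{0,1} = 2
g(12) = mex{0} = 1
So g(12) = 1.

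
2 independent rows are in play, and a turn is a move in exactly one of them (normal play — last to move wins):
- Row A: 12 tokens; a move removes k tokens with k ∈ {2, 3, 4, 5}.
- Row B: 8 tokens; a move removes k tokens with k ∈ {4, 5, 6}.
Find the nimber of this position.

Grundy values for row A (subtraction set {2, 3, 4, 5}):
g(0) = mex{} = 0
g(1) = mex{} = 0
g(2) = mex{0} = 1
g(3) = mex{0} = 1
g(4) = mex{0,1} = 2
g(5) = mex{0,1} = 2
g(6) = mex{0,1,2} = 3
g(7) = mex{1,2} = 0
g(8) = mex{1,2,3} = 0
g(9) = mex{0,2,3} = 1
g(10) = mex{0,2,3} = 1
g(11) = mex{0,1,3} = 2
g(12) = mex{0,1} = 2
So g(12) = 2.
For row B, compute g(0), g(1), … with moves {4, 5, 6}:
g(0) = mex{} = 0
g(1) = mex{} = 0
g(2) = mex{} = 0
g(3) = mex{} = 0
g(4) = mex{0} = 1
g(5) = mex{0} = 1
g(6) = mex{0} = 1
g(7) = mex{0} = 1
g(8) = mex{0,1} = 2
So g(8) = 2.
By the Sprague-Grundy theorem, the Grundy value of a sum of independent games is the XOR of the component values.
Combined value = 2 ⊕ 2 = 0.

0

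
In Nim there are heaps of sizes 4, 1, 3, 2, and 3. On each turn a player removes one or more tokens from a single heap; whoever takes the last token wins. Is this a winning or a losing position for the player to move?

Winning position

Bitwise XOR of the heap sizes:
  100  (4)
  001  (1)
  011  (3)
  010  (2)
  011  (3)
  ---
  111  (7)
The nim-sum is 7 ≠ 0, so this is an N-position: the player to move can win.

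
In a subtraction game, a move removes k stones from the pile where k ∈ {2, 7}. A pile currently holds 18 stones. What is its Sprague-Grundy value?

0

Compute g(0), g(1), … for moves {2, 7}:
k:     0  1  2  3  4  5  6  7  8  9 10 11 12 13 14 15 16 17 18
g(k):  0  0  1  1  0  0  1  1  2  0  0  1  1  0  0  1  1  2  0
So g(18) = 0.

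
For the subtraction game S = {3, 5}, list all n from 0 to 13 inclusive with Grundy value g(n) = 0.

0, 1, 2, 8, 9, 10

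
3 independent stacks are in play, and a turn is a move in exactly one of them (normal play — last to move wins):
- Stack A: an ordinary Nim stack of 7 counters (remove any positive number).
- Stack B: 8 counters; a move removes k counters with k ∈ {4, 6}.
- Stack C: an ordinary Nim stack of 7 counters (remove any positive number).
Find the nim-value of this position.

Stack A is a plain Nim stack of size 7, so its Grundy value is 7.
For stack B, compute g(0), g(1), … with moves {4, 6}:
g(0) = mex{} = 0
g(1) = mex{} = 0
g(2) = mex{} = 0
g(3) = mex{} = 0
g(4) = mex{0} = 1
g(5) = mex{0} = 1
g(6) = mex{0} = 1
g(7) = mex{0} = 1
g(8) = mex{0,1} = 2
So g(8) = 2.
Stack C is a plain Nim stack of size 7, so its Grundy value is 7.
The value of a disjunctive sum is the nim-sum of the parts.
Combined value = 7 ⊕ 2 ⊕ 7 = 2.

2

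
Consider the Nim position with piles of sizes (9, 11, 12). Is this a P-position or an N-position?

Nim-sum: 9 ^ 11 ^ 12 = 14.
The nim-sum is 14 ≠ 0, so this is an N-position: the player to move can win.

N-position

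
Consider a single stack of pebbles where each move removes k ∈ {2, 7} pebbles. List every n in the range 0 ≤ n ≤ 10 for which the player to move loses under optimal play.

Build the Grundy sequence with g(k) = mex{g(k−s) : s ∈ {2, 7}, s ≤ k}:
g(0) = mex{} = 0
g(1) = mex{} = 0
g(2) = mex{0} = 1
g(3) = mex{0} = 1
g(4) = mex{1} = 0
g(5) = mex{1} = 0
g(6) = mex{0} = 1
g(7) = mex{0} = 1
g(8) = mex{0,1} = 2
g(9) = mex{1} = 0
g(10) = mex{1,2} = 0
The P-positions (g = 0) in 0..10 are 0, 1, 4, 5, 9, 10.

0, 1, 4, 5, 9, 10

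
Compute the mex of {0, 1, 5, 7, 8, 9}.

2

The values 0, 1 are all present; 2 is the first non-negative integer missing from the set.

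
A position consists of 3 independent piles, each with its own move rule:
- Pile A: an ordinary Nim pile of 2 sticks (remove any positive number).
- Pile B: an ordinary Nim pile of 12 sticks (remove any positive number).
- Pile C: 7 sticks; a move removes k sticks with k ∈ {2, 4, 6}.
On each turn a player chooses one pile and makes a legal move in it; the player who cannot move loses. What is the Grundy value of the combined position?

13

Pile A is a plain Nim pile of size 2, so its Grundy value is 2.
Pile B is a plain Nim pile of size 12, so its Grundy value is 12.
Build the Grundy sequence for pile C with g(k) = mex{g(k−s) : s ∈ {2, 4, 6}, s ≤ k}:
g(0) = mex{} = 0
g(1) = mex{} = 0
g(2) = mex{0} = 1
g(3) = mex{0} = 1
g(4) = mex{0,1} = 2
g(5) = mex{0,1} = 2
g(6) = mex{0,1,2} = 3
g(7) = mex{0,1,2} = 3
So g(7) = 3.
By the Sprague-Grundy theorem, the Grundy value of a sum of independent games is the XOR of the component values.
Combined value = 2 ⊕ 12 ⊕ 3 = 13.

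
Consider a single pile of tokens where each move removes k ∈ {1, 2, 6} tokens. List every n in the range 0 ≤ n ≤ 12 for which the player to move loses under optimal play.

Grundy values for subtraction set {1, 2, 6}:
k:     0  1  2  3  4  5  6  7  8  9 10 11 12
g(k):  0  1  2  0  1  2  3  0  1  2  0  1  2
The P-positions (g = 0) in 0..12 are 0, 3, 7, 10.

0, 3, 7, 10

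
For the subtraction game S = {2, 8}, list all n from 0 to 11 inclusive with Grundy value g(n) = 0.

0, 1, 4, 5, 10, 11

Grundy values for subtraction set {2, 8}:
k:     0  1  2  3  4  5  6  7  8  9 10 11
g(k):  0  0  1  1  0  0  1  1  2  2  0  0
The P-positions (g = 0) in 0..11 are 0, 1, 4, 5, 10, 11.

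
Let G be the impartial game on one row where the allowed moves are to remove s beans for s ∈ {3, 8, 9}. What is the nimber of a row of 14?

Build the Grundy sequence with g(k) = mex{g(k−s) : s ∈ {3, 8, 9}, s ≤ k}:
k:     0  1  2  3  4  5  6  7  8  9 10 11 12 13 14
g(k):  0  0  0  1  1  1  0  0  2  1  1  3  0  0  2
So g(14) = 2.

2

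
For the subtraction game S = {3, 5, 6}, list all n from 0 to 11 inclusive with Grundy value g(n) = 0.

Grundy values for subtraction set {3, 5, 6}:
g(0) = mex{} = 0
g(1) = mex{} = 0
g(2) = mex{} = 0
g(3) = mex{0} = 1
g(4) = mex{0} = 1
g(5) = mex{0} = 1
g(6) = mex{0,1} = 2
g(7) = mex{0,1} = 2
g(8) = mex{0,1} = 2
g(9) = mex{1,2} = 0
g(10) = mex{1,2} = 0
g(11) = mex{1,2} = 0
The P-positions (g = 0) in 0..11 are 0, 1, 2, 9, 10, 11.

0, 1, 2, 9, 10, 11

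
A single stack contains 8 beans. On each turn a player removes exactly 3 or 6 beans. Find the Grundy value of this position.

Compute g(0), g(1), … for moves {3, 6}:
k:     0  1  2  3  4  5  6  7  8
g(k):  0  0  0  1  1  1  2  2  2
So g(8) = 2.

2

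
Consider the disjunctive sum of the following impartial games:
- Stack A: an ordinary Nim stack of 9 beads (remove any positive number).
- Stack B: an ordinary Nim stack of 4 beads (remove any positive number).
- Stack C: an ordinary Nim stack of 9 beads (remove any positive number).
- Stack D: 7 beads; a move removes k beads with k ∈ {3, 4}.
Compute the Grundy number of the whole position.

4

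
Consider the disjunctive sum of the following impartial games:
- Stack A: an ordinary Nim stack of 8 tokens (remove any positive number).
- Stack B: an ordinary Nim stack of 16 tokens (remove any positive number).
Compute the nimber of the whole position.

24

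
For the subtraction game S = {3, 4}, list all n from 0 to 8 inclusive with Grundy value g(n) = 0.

0, 1, 2, 7, 8

Compute g(0), g(1), … for moves {3, 4}:
k:     0  1  2  3  4  5  6  7  8
g(k):  0  0  0  1  1  1  2  0  0
The P-positions (g = 0) in 0..8 are 0, 1, 2, 7, 8.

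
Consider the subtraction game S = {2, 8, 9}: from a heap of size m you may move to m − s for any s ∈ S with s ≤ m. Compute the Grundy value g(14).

3

Compute g(0), g(1), … for moves {2, 8, 9}:
k:     0  1  2  3  4  5  6  7  8  9 10 11 12 13 14
g(k):  0  0  1  1  0  0  1  1  2  2  3  0  2  1  3
So g(14) = 3.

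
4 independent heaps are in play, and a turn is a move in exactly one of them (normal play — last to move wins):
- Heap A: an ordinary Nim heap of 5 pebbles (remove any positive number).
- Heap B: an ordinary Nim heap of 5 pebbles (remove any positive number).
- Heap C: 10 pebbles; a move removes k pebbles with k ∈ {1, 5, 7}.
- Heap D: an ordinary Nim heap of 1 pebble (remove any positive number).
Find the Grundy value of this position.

Heap A is a plain Nim heap of size 5, so its Grundy value is 5.
Heap B is a plain Nim heap of size 5, so its Grundy value is 5.
Build the Grundy sequence for heap C with g(k) = mex{g(k−s) : s ∈ {1, 5, 7}, s ≤ k}:
k:     0  1  2  3  4  5  6  7  8  9 10
g(k):  0  1  0  1  0  1  0  1  0  1  0
So g(10) = 0.
Heap D is a plain Nim heap of size 1, so its Grundy value is 1.
By the Sprague-Grundy theorem, the Grundy value of a sum of independent games is the XOR of the component values.
Combined value = 5 XOR 5 XOR 0 XOR 1 = 1.

1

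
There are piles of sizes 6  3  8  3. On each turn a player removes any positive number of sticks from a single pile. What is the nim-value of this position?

Write each in binary and XOR column by column:
  0110  (6)
  0011  (3)
  1000  (8)
  0011  (3)
  ----
  1110  (14)

14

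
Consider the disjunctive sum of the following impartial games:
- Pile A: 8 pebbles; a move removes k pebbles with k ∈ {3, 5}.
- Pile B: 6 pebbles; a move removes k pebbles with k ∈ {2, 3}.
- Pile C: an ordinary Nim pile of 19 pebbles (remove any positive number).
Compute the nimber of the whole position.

19

For pile A, compute g(0), g(1), … with moves {3, 5}:
k:     0  1  2  3  4  5  6  7  8
g(k):  0  0  0  1  1  1  2  2  0
So g(8) = 0.
Grundy values for pile B (subtraction set {2, 3}):
g(0) = mex{} = 0
g(1) = mex{} = 0
g(2) = mex{0} = 1
g(3) = mex{0} = 1
g(4) = mex{0,1} = 2
g(5) = mex{1} = 0
g(6) = mex{1,2} = 0
So g(6) = 0.
Pile C is a plain Nim pile of size 19, so its Grundy value is 19.
By the Sprague-Grundy theorem, the Grundy value of a sum of independent games is the XOR of the component values.
Combined value = 0 XOR 0 XOR 19 = 19.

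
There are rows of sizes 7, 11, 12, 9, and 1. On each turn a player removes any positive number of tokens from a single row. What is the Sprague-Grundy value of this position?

8

Compute the nim-sum pairwise:
7 ⊕ 11 = 12
12 ⊕ 12 = 0
0 ⊕ 9 = 9
9 ⊕ 1 = 8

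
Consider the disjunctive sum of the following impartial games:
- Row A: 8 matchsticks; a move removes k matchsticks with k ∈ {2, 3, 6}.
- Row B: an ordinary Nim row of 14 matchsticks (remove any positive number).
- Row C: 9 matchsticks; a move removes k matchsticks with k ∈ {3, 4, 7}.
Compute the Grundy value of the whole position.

15

Grundy values for row A (subtraction set {2, 3, 6}):
g(0) = mex{} = 0
g(1) = mex{} = 0
g(2) = mex{0} = 1
g(3) = mex{0} = 1
g(4) = mex{0,1} = 2
g(5) = mex{1} = 0
g(6) = mex{0,1,2} = 3
g(7) = mex{0,2} = 1
g(8) = mex{0,1,3} = 2
So g(8) = 2.
Row B is a plain Nim row of size 14, so its Grundy value is 14.
For row C, compute g(0), g(1), … with moves {3, 4, 7}:
g(0) = mex{} = 0
g(1) = mex{} = 0
g(2) = mex{} = 0
g(3) = mex{0} = 1
g(4) = mex{0} = 1
g(5) = mex{0} = 1
g(6) = mex{0,1} = 2
g(7) = mex{0,1} = 2
g(8) = mex{0,1} = 2
g(9) = mex{0,1,2} = 3
So g(9) = 3.
The value of a disjunctive sum is the nim-sum of the parts.
Combined value = 2 ⊕ 14 ⊕ 3 = 15.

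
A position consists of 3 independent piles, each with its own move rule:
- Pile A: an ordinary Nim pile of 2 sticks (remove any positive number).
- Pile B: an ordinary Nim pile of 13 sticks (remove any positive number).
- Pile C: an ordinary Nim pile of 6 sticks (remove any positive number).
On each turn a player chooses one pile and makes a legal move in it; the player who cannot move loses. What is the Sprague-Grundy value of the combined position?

9

Pile A is a plain Nim pile of size 2, so its Grundy value is 2.
Pile B is a plain Nim pile of size 13, so its Grundy value is 13.
Pile C is a plain Nim pile of size 6, so its Grundy value is 6.
By the Sprague-Grundy theorem, the Grundy value of a sum of independent games is the XOR of the component values.
Combined value = 2 ⊕ 13 ⊕ 6 = 9.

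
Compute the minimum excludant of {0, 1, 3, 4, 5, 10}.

The values 0, 1 are all present; 2 is the first non-negative integer missing from the set.

2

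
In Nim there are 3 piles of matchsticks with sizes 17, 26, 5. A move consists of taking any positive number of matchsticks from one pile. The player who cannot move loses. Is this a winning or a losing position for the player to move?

Winning position

Compute the nim-sum pairwise:
17 ⊕ 26 = 11
11 ⊕ 5 = 14
The nim-sum is 14 ≠ 0, so this is an N-position: the player to move can win.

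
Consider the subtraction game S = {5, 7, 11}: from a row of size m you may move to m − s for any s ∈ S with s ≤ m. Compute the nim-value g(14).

Compute g(0), g(1), … for moves {5, 7, 11}:
k:     0  1  2  3  4  5  6  7  8  9 10 11 12 13 14
g(k):  0  0  0  0  0  1  1  1  1  1  2  2  2  2  2
So g(14) = 2.

2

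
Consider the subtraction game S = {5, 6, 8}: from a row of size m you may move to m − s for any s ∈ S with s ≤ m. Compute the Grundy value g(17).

0

Compute g(0), g(1), … for moves {5, 6, 8}:
k:     0  1  2  3  4  5  6  7  8  9 10 11 12 13 14 15 16 17
g(k):  0  0  0  0  0  1  1  1  1  1  2  2  2  0  0  0  0  0
So g(17) = 0.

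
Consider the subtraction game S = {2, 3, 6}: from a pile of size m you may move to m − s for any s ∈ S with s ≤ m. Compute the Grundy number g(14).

Grundy values for subtraction set {2, 3, 6}:
g(0) = mex{} = 0
g(1) = mex{} = 0
g(2) = mex{0} = 1
g(3) = mex{0} = 1
g(4) = mex{0,1} = 2
g(5) = mex{1} = 0
g(6) = mex{0,1,2} = 3
g(7) = mex{0,2} = 1
g(8) = mex{0,1,3} = 2
g(9) = mex{1,3} = 0
g(10) = mex{1,2} = 0
g(11) = mex{0,2} = 1
g(12) = mex{0,3} = 1
g(13) = mex{0,1} = 2
g(14) = mex{1,2} = 0
So g(14) = 0.

0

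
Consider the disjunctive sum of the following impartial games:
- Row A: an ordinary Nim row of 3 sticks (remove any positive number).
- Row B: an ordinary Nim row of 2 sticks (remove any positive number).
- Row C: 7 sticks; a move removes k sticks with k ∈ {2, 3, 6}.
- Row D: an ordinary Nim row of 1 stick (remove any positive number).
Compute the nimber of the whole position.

Row A is a plain Nim row of size 3, so its Grundy value is 3.
Row B is a plain Nim row of size 2, so its Grundy value is 2.
Grundy values for row C (subtraction set {2, 3, 6}):
k:     0  1  2  3  4  5  6  7
g(k):  0  0  1  1  2  0  3  1
So g(7) = 1.
Row D is a plain Nim row of size 1, so its Grundy value is 1.
By the Sprague-Grundy theorem, the Grundy value of a sum of independent games is the XOR of the component values.
Combined value = 3 ⊕ 2 ⊕ 1 ⊕ 1 = 1.

1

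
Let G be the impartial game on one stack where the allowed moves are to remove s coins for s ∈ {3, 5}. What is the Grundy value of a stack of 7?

2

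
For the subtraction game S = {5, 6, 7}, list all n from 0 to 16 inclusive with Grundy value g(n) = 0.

Compute g(0), g(1), … for moves {5, 6, 7}:
k:     0  1  2  3  4  5  6  7  8  9 10 11 12 13 14 15 16
g(k):  0  0  0  0  0  1  1  1  1  1  2  2  0  0  0  0  0
The P-positions (g = 0) in 0..16 are 0, 1, 2, 3, 4, 12, 13, 14, 15, 16.

0, 1, 2, 3, 4, 12, 13, 14, 15, 16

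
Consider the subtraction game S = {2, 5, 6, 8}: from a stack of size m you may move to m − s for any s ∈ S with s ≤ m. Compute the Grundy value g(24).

Grundy values for subtraction set {2, 5, 6, 8}:
k:     0  1  2  3  4  5  6  7  8  9 10 11 12 13 14 15 16 17 18 19 20 21 22 23 24
g(k):  0  0  1  1  0  2  1  3  2  2  3  0  2  1  0  0  1  1  0  2  1  3  2  2  3
So g(24) = 3.

3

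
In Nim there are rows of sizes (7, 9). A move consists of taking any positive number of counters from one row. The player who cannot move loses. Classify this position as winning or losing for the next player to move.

Winning position

Bitwise XOR of the heap sizes:
  0111  (7)
  1001  (9)
  ----
  1110  (14)
The nim-sum is 14 ≠ 0, so this is an N-position: the player to move can win.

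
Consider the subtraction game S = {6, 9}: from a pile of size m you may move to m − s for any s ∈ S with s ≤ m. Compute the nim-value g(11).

Compute g(0), g(1), … for moves {6, 9}:
g(0) = mex{} = 0
g(1) = mex{} = 0
g(2) = mex{} = 0
g(3) = mex{} = 0
g(4) = mex{} = 0
g(5) = mex{} = 0
g(6) = mex{0} = 1
g(7) = mex{0} = 1
g(8) = mex{0} = 1
g(9) = mex{0} = 1
g(10) = mex{0} = 1
g(11) = mex{0} = 1
So g(11) = 1.

1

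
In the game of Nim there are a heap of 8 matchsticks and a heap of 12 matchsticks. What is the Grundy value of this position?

4

Nim-sum: 8 XOR 12 = 4.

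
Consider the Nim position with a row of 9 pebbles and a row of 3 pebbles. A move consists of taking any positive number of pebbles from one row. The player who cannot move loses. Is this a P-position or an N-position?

N-position

Write each in binary and XOR column by column:
  1001  (9)
  0011  (3)
  ----
  1010  (10)
The nim-sum is 10 ≠ 0, so this is an N-position: the player to move can win.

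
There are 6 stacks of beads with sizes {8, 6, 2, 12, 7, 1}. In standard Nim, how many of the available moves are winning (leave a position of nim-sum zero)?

3

Nim-sum: 8 ^ 6 ^ 2 ^ 12 ^ 7 ^ 1 = 6.
The overall nim-sum is X = 6. A stack of size p has a winning move iff p XOR X < p (reduce it to p XOR X).
  8: 8 XOR 6 = 14 ≥ 8 — no move.
  6: 6 XOR 6 = 0 < 6 — winning move (to 0).
  2: 2 XOR 6 = 4 ≥ 2 — no move.
  12: 12 XOR 6 = 10 < 12 — winning move (to 10).
  7: 7 XOR 6 = 1 < 7 — winning move (to 1).
  1: 1 XOR 6 = 7 ≥ 1 — no move.
That gives 3 winning moves.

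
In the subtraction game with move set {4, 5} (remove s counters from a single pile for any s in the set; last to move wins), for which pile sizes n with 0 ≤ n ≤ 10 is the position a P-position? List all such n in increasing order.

0, 1, 2, 3, 9, 10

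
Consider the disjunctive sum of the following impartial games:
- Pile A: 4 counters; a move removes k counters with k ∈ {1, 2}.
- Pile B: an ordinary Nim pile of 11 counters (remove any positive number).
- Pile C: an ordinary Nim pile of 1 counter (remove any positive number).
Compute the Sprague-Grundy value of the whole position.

11

For pile A, compute g(0), g(1), … with moves {1, 2}:
g(0) = mex{} = 0
g(1) = mex{0} = 1
g(2) = mex{0,1} = 2
g(3) = mex{1,2} = 0
g(4) = mex{0,2} = 1
So g(4) = 1.
Pile B is a plain Nim pile of size 11, so its Grundy value is 11.
Pile C is a plain Nim pile of size 1, so its Grundy value is 1.
By the Sprague-Grundy theorem, the Grundy value of a sum of independent games is the XOR of the component values.
Combined value = 1 ⊕ 11 ⊕ 1 = 11.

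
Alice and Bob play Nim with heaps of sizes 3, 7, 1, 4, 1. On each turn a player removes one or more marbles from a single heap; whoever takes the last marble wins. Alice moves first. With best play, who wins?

Bob wins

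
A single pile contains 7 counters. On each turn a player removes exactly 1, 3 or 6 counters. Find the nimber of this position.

Build the Grundy sequence with g(k) = mex{g(k−s) : s ∈ {1, 3, 6}, s ≤ k}:
k:     0  1  2  3  4  5  6  7
g(k):  0  1  0  1  0  1  2  3
So g(7) = 3.

3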